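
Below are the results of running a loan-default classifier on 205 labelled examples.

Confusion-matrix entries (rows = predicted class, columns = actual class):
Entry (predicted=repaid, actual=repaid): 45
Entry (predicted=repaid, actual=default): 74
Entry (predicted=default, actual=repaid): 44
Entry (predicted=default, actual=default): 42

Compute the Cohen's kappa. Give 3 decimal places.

Observed agreement pₒ = trace/N = 87/205 = 0.4244
Expected agreement pₑ = Σ (rowᵢ·colᵢ)/N² = (89·119 + 116·86)/205² = 0.4894
κ = (pₒ − pₑ)/(1 − pₑ) = (0.4244 − 0.4894)/(1 − 0.4894) = -0.127

-0.127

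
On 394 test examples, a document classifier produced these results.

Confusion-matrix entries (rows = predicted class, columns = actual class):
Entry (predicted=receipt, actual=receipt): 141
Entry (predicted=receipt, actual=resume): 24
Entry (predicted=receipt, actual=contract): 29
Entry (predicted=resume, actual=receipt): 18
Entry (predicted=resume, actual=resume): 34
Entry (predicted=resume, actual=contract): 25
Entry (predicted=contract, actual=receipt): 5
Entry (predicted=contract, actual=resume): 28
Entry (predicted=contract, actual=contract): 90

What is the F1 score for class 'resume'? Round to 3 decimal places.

0.417

F1 score = 2·TP/(2·TP+FP+FN).
resume: TP=34, FP=18+25=43, FN=24+28=52 → 68/163 = 0.4172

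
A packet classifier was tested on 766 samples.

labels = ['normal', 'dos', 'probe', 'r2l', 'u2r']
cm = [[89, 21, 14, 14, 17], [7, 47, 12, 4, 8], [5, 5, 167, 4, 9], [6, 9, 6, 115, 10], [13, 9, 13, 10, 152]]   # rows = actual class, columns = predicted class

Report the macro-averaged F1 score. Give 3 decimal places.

0.719

Per-class F1 score (2·TP/(2·TP+FP+FN)):
  normal: TP=89, FP=7+5+6+13=31, FN=21+14+14+17=66 → 178/275 = 0.6473
  dos: TP=47, FP=21+5+9+9=44, FN=7+12+4+8=31 → 94/169 = 0.5562
  probe: TP=167, FP=14+12+6+13=45, FN=5+5+4+9=23 → 334/402 = 0.8308
  r2l: TP=115, FP=14+4+4+10=32, FN=6+9+6+10=31 → 230/293 = 0.7850
  u2r: TP=152, FP=17+8+9+10=44, FN=13+9+13+10=45 → 304/393 = 0.7735
Macro-F1 score = mean = (0.6473 + 0.5562 + 0.8308 + 0.7850 + 0.7735) / 5 = 0.719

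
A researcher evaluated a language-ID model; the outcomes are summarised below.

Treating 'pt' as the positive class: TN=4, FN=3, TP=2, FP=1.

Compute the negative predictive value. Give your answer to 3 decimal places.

0.571

NPV = TN/(TN+FN) = 4/(4+3) = 0.571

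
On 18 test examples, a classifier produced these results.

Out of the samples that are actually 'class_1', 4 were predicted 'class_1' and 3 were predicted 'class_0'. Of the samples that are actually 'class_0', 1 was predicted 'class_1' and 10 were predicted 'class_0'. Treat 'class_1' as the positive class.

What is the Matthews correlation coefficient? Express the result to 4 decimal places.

MCC = (TP·TN − FP·FN) / √((TP+FP)(TP+FN)(TN+FP)(TN+FN))
Numerator = 4·10 − 1·3 = 37
Denominator = √(5·7·11·13) = √5005 = 70.7460
MCC = 37 / 70.7460 = 0.5230

0.5230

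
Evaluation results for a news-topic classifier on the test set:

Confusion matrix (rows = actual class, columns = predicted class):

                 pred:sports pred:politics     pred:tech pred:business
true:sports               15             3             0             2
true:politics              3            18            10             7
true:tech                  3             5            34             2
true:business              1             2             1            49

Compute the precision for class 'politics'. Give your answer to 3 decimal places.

0.643

precision = TP/(TP+FP).
politics: TP=18, FP=3+5+2=10 → 18/28 = 0.6429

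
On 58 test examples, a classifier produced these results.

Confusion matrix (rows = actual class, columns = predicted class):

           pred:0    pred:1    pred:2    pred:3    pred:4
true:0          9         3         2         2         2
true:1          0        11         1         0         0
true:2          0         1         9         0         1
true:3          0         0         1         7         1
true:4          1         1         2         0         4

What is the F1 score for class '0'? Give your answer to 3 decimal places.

Treat '0' as positive and all other classes as negative.
F1 score = 2·TP/(2·TP+FP+FN).
0: TP=9, FP=0+0+0+1=1, FN=3+2+2+2=9 → 18/28 = 0.6429

0.643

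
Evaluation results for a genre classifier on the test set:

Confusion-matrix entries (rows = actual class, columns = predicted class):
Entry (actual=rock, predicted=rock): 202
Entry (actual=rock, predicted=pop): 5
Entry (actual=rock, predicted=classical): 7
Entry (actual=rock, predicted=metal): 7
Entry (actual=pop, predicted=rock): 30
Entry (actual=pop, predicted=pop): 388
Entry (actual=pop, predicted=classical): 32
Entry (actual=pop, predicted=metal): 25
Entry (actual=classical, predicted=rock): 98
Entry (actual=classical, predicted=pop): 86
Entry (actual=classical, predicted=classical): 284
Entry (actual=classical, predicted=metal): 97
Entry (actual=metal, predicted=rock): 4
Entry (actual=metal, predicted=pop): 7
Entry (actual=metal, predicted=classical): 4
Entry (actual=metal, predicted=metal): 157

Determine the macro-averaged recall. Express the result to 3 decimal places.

0.787

Per-class recall (TP/(TP+FN)):
  rock: TP=202, FN=5+7+7=19 → 202/221 = 0.9140
  pop: TP=388, FN=30+32+25=87 → 388/475 = 0.8168
  classical: TP=284, FN=98+86+97=281 → 284/565 = 0.5027
  metal: TP=157, FN=4+7+4=15 → 157/172 = 0.9128
Macro-recall = mean = (0.9140 + 0.8168 + 0.5027 + 0.9128) / 4 = 0.787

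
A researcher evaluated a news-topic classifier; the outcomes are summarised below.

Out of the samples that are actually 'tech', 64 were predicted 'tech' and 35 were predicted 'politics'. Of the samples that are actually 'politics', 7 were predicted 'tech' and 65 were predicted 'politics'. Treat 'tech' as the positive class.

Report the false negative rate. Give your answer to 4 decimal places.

FNR = FN/(FN+TP) = 35/(35+64) = 0.3535

0.3535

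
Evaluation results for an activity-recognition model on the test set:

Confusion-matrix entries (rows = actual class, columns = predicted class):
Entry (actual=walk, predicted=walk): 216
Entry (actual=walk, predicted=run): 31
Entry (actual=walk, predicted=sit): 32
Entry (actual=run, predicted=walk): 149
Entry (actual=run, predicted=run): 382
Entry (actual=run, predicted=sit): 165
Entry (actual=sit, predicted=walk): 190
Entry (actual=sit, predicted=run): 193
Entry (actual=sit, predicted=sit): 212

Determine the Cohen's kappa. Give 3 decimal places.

Observed agreement pₒ = trace/N = 810/1570 = 0.5159
Expected agreement pₑ = Σ (rowᵢ·colᵢ)/N² = (279·555 + 696·606 + 595·409)/1570² = 0.3327
κ = (pₒ − pₑ)/(1 − pₑ) = (0.5159 − 0.3327)/(1 − 0.3327) = 0.275

0.275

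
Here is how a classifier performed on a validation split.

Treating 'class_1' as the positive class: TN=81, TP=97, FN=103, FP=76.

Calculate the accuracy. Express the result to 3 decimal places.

0.499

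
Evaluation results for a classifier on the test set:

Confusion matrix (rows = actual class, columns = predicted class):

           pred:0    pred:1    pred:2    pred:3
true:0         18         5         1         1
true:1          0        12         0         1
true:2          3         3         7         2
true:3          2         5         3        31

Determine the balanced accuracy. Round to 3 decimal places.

Balanced accuracy = mean of per-class recall.
  0: recall = 18/25 = 0.7200
  1: recall = 12/13 = 0.9231
  2: recall = 7/15 = 0.4667
  3: recall = 31/41 = 0.7561
Mean = (0.7200 + 0.9231 + 0.4667 + 0.7561) / 4 = 0.716

0.716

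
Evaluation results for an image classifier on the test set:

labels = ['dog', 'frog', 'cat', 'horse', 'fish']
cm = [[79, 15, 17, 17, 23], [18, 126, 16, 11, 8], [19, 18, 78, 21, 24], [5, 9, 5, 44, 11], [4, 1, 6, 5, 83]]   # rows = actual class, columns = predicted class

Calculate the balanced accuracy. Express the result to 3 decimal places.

0.630

Balanced accuracy = mean of per-class recall.
  dog: recall = 79/151 = 0.5232
  frog: recall = 126/179 = 0.7039
  cat: recall = 78/160 = 0.4875
  horse: recall = 44/74 = 0.5946
  fish: recall = 83/99 = 0.8384
Mean = (0.5232 + 0.7039 + 0.4875 + 0.5946 + 0.8384) / 5 = 0.630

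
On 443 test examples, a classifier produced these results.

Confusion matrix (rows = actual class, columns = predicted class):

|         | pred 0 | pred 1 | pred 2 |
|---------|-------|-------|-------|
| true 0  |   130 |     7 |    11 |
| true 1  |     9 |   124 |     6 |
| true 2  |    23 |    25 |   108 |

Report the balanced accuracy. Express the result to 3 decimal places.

0.821

Balanced accuracy = mean of per-class recall.
  0: recall = 130/148 = 0.8784
  1: recall = 124/139 = 0.8921
  2: recall = 108/156 = 0.6923
Mean = (0.8784 + 0.8921 + 0.6923) / 3 = 0.821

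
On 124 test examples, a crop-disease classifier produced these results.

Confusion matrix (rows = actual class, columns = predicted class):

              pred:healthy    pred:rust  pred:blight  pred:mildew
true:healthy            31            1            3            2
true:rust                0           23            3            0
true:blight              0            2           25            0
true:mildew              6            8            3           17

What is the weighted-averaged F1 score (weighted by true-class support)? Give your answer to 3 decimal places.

Per-class F1 score (2·TP/(2·TP+FP+FN)):
  healthy: TP=31, FP=0+0+6=6, FN=1+3+2=6 → 62/74 = 0.8378
  rust: TP=23, FP=1+2+8=11, FN=0+3+0=3 → 46/60 = 0.7667
  blight: TP=25, FP=3+3+3=9, FN=0+2+0=2 → 50/61 = 0.8197
  mildew: TP=17, FP=2+0+0=2, FN=6+8+3=17 → 34/53 = 0.6415
Weighted-F1 score = Σ (supportᵢ/N)·F1 scoreᵢ with N=124: (37/124)·0.8378 + (26/124)·0.7667 + (27/124)·0.8197 + (34/124)·0.6415 = 0.765

0.765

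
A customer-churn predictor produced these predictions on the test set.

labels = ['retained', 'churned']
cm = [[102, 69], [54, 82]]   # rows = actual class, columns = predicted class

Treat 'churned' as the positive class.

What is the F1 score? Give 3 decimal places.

Precision = TP/(TP+FP) = 82/151 = 0.5430
Recall = TP/(TP+FN) = 82/136 = 0.6029
F1 = 2·TP/(2·TP+FP+FN) = 164/287 = 0.571

0.571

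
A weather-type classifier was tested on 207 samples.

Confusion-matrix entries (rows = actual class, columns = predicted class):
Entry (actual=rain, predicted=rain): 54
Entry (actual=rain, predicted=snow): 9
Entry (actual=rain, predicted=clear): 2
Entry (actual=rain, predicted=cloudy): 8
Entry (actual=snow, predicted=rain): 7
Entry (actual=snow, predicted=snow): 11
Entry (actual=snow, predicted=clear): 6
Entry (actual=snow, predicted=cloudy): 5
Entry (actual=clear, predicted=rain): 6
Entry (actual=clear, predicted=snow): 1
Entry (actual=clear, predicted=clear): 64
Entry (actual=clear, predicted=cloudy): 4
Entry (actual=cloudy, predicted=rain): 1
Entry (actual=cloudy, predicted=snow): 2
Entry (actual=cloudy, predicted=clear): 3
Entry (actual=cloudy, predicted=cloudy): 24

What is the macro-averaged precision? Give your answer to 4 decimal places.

Per-class precision (TP/(TP+FP)):
  rain: TP=54, FP=7+6+1=14 → 54/68 = 0.79412
  snow: TP=11, FP=9+1+2=12 → 11/23 = 0.47826
  clear: TP=64, FP=2+6+3=11 → 64/75 = 0.85333
  cloudy: TP=24, FP=8+5+4=17 → 24/41 = 0.58537
Macro-precision = mean = (0.79412 + 0.47826 + 0.85333 + 0.58537) / 4 = 0.6778

0.6778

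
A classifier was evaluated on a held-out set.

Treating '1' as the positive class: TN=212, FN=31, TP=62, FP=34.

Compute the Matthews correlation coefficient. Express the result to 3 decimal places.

0.523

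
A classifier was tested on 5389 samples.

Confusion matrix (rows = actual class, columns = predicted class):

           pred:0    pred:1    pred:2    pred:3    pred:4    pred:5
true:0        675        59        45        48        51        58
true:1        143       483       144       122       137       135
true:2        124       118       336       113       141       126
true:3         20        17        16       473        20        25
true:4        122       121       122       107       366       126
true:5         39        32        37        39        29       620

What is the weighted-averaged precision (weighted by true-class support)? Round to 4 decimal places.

0.5430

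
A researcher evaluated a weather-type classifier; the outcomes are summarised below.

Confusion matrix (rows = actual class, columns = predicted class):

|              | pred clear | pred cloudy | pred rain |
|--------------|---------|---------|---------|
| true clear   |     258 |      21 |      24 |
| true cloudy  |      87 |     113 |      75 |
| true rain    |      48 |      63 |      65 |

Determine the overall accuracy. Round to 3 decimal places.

Accuracy = trace / total = (258+113+65=436) / 754 = 436/754 = 0.578

0.578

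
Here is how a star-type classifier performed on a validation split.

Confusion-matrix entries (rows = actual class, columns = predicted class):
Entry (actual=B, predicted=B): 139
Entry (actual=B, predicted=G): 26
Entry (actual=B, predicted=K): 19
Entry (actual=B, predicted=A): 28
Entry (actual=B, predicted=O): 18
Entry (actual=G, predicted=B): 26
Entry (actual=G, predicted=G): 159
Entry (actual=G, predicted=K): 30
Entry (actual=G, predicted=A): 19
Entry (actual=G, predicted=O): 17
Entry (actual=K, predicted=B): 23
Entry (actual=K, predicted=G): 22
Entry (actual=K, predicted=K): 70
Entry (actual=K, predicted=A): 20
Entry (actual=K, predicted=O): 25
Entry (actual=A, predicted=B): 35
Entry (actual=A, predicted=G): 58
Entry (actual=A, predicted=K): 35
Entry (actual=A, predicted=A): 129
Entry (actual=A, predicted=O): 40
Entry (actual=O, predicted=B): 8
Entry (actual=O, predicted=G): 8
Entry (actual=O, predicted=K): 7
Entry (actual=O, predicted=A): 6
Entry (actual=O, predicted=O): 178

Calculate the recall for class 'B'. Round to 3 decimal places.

0.604

recall = TP/(TP+FN).
B: TP=139, FN=26+19+28+18=91 → 139/230 = 0.6043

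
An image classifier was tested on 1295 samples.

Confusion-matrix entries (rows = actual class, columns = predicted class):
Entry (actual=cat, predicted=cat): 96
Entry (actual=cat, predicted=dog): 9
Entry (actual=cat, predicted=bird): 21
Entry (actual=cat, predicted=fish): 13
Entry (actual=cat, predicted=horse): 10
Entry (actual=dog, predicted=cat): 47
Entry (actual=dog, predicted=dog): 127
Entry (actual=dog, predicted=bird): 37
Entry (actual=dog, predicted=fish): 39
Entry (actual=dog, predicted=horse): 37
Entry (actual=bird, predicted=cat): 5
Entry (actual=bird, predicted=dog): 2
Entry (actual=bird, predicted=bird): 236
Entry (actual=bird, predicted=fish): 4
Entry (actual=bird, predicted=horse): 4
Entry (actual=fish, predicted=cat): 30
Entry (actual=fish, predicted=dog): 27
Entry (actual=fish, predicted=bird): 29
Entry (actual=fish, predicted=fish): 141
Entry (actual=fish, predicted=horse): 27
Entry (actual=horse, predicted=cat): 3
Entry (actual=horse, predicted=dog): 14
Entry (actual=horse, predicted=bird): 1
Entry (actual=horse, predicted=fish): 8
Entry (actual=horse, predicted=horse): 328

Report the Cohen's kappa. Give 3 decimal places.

Observed agreement pₒ = trace/N = 928/1295 = 0.7166
Expected agreement pₑ = Σ (rowᵢ·colᵢ)/N² = (149·181 + 287·179 + 251·324 + 254·205 + 354·406)/1295² = 0.2120
κ = (pₒ − pₑ)/(1 − pₑ) = (0.7166 − 0.2120)/(1 − 0.2120) = 0.640

0.640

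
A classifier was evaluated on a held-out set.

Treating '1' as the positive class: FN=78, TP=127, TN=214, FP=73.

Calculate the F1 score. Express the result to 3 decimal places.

Precision = TP/(TP+FP) = 127/200 = 0.6350
Recall = TP/(TP+FN) = 127/205 = 0.6195
F1 = 2·TP/(2·TP+FP+FN) = 254/405 = 0.627

0.627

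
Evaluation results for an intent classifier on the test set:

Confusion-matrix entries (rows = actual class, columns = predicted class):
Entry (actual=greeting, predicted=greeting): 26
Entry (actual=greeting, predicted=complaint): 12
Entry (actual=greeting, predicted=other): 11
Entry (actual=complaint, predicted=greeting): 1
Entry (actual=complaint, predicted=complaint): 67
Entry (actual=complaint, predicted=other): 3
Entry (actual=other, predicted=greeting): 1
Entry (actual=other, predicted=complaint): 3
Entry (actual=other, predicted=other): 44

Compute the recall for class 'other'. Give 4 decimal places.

0.9167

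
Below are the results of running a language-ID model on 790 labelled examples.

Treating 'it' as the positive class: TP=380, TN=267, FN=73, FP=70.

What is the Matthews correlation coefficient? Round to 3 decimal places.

0.630

MCC = (TP·TN − FP·FN) / √((TP+FP)(TP+FN)(TN+FP)(TN+FN))
Numerator = 380·267 − 70·73 = 96350
Denominator = √(450·453·337·340) = √23357133000 = 152830.4060
MCC = 96350 / 152830.4060 = 0.630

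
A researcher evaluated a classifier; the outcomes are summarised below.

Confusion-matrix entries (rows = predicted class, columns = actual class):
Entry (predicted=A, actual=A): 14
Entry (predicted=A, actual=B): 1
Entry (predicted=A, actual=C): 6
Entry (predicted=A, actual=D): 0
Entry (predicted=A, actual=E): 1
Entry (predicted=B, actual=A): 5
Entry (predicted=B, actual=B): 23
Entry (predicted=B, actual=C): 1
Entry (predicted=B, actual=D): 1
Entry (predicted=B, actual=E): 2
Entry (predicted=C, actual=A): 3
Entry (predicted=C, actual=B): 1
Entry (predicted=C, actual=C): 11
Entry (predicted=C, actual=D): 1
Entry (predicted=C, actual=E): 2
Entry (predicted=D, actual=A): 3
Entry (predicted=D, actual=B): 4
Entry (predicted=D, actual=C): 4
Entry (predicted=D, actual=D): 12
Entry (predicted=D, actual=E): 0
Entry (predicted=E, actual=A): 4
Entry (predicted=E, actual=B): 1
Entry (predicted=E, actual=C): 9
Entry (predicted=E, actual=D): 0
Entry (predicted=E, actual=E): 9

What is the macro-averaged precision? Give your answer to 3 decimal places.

Per-class precision (TP/(TP+FP)):
  A: TP=14, FP=1+6+0+1=8 → 14/22 = 0.6364
  B: TP=23, FP=5+1+1+2=9 → 23/32 = 0.7188
  C: TP=11, FP=3+1+1+2=7 → 11/18 = 0.6111
  D: TP=12, FP=3+4+4+0=11 → 12/23 = 0.5217
  E: TP=9, FP=4+1+9+0=14 → 9/23 = 0.3913
Macro-precision = mean = (0.6364 + 0.7188 + 0.6111 + 0.5217 + 0.3913) / 5 = 0.576

0.576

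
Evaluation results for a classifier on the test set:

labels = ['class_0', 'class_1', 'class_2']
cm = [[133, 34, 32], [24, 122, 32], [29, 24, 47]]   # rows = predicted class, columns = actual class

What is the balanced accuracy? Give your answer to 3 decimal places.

0.605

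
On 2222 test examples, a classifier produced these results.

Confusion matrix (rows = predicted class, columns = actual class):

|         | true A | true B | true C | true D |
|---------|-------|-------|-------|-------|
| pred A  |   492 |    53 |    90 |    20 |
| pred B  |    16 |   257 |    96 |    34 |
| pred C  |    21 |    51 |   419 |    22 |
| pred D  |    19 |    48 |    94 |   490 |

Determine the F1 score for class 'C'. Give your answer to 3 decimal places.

0.691

F1 score = 2·TP/(2·TP+FP+FN).
C: TP=419, FP=21+51+22=94, FN=90+96+94=280 → 838/1212 = 0.6914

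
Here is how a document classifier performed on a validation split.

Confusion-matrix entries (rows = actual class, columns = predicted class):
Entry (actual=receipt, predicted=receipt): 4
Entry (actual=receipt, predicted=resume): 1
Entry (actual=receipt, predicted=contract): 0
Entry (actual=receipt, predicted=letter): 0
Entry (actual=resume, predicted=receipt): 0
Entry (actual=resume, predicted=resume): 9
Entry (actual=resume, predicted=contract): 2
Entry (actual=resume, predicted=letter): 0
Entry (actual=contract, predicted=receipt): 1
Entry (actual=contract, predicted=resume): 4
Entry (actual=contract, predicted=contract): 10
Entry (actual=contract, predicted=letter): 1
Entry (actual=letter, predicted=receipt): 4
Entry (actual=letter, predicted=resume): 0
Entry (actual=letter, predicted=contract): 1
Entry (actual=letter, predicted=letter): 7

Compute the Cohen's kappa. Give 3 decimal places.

0.570

Observed agreement pₒ = trace/N = 30/44 = 0.6818
Expected agreement pₑ = Σ (rowᵢ·colᵢ)/N² = (5·9 + 11·14 + 16·13 + 12·8)/44² = 0.2598
κ = (pₒ − pₑ)/(1 − pₑ) = (0.6818 − 0.2598)/(1 − 0.2598) = 0.570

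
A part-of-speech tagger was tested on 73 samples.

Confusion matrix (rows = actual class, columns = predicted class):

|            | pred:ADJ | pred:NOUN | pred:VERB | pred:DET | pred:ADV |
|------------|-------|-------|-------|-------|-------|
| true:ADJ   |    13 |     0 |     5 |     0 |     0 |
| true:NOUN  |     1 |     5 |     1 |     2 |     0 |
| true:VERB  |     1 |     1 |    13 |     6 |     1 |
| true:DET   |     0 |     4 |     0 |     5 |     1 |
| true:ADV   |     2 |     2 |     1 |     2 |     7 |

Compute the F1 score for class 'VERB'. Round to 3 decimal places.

Treat 'VERB' as positive and all other classes as negative.
F1 score = 2·TP/(2·TP+FP+FN).
VERB: TP=13, FP=5+1+0+1=7, FN=1+1+6+1=9 → 26/42 = 0.6190

0.619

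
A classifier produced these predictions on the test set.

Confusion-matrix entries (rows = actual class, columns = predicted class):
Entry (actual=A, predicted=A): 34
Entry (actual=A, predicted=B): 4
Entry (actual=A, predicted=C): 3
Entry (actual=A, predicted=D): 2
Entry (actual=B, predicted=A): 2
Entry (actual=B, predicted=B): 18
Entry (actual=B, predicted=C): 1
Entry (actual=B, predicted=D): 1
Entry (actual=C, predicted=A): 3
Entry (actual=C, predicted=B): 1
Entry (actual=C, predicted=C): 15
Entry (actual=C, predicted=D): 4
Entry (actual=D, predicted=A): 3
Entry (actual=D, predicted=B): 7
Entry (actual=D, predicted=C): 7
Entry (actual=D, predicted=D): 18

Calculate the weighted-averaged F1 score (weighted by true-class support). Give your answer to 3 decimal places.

Per-class F1 score (2·TP/(2·TP+FP+FN)):
  A: TP=34, FP=2+3+3=8, FN=4+3+2=9 → 68/85 = 0.8000
  B: TP=18, FP=4+1+7=12, FN=2+1+1=4 → 36/52 = 0.6923
  C: TP=15, FP=3+1+7=11, FN=3+1+4=8 → 30/49 = 0.6122
  D: TP=18, FP=2+1+4=7, FN=3+7+7=17 → 36/60 = 0.6000
Weighted-F1 score = Σ (supportᵢ/N)·F1 scoreᵢ with N=123: (43/123)·0.8000 + (22/123)·0.6923 + (23/123)·0.6122 + (35/123)·0.6000 = 0.689

0.689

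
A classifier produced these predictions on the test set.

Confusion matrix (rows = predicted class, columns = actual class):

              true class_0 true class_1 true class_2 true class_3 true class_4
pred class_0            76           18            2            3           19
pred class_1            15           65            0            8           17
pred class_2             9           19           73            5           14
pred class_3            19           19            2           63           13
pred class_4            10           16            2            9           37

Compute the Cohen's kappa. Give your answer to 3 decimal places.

0.487

Observed agreement pₒ = trace/N = 314/533 = 0.5891
Expected agreement pₑ = Σ (rowᵢ·colᵢ)/N² = (129·118 + 137·105 + 79·120 + 88·116 + 100·74)/533² = 0.1996
κ = (pₒ − pₑ)/(1 − pₑ) = (0.5891 − 0.1996)/(1 − 0.1996) = 0.487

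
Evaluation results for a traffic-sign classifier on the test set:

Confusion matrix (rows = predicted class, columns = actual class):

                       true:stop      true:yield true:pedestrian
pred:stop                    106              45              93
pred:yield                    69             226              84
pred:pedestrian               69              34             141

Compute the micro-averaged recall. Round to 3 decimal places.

0.546

Micro-averaging pools counts across classes: ΣTP=473, ΣFP=394, ΣFN=394.
Micro-recall = TP/(TP+FN) on pooled counts = 0.546 (equals overall accuracy in single-label multiclass).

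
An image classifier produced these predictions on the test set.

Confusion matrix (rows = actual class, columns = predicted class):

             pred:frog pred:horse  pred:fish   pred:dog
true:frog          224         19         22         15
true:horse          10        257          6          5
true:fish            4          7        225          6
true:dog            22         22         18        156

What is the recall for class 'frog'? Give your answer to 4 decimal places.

0.8000

recall = TP/(TP+FN).
frog: TP=224, FN=19+22+15=56 → 224/280 = 0.80000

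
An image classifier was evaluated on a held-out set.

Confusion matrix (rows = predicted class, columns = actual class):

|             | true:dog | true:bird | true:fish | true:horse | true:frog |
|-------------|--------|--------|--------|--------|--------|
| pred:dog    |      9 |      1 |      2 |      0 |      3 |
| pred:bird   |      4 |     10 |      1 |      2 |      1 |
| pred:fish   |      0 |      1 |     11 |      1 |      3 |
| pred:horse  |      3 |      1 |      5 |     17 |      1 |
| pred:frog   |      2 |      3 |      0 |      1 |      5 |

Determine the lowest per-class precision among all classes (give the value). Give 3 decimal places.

Per-class precision (TP/(TP+FP)):
  dog: TP=9, FP=1+2+0+3=6 → 9/15 = 0.6000
  bird: TP=10, FP=4+1+2+1=8 → 10/18 = 0.5556
  fish: TP=11, FP=0+1+1+3=5 → 11/16 = 0.6875
  horse: TP=17, FP=3+1+5+1=10 → 17/27 = 0.6296
  frog: TP=5, FP=2+3+0+1=6 → 5/11 = 0.4545
Lowest is class 'frog' with precision = 0.455.

0.455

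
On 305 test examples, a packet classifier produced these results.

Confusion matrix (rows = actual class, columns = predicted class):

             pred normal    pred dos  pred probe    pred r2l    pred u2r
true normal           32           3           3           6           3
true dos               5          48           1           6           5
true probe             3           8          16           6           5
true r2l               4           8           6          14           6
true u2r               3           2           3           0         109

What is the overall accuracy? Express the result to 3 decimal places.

0.718

Accuracy = trace / total = (32+48+16+14+109=219) / 305 = 219/305 = 0.718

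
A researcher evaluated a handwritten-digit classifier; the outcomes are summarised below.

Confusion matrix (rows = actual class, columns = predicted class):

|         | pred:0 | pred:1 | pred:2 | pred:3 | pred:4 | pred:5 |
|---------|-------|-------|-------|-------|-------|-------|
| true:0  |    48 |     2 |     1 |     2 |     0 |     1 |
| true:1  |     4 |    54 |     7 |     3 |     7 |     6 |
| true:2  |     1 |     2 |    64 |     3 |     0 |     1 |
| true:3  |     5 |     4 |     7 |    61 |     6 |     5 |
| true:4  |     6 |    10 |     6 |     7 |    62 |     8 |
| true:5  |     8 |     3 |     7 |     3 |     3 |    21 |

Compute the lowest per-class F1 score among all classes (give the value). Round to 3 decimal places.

0.483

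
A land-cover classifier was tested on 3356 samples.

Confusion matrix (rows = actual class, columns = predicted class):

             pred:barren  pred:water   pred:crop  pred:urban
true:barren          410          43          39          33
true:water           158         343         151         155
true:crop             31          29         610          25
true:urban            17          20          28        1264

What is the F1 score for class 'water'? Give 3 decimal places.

Treat 'water' as positive and all other classes as negative.
F1 score = 2·TP/(2·TP+FP+FN).
water: TP=343, FP=43+29+20=92, FN=158+151+155=464 → 686/1242 = 0.5523

0.552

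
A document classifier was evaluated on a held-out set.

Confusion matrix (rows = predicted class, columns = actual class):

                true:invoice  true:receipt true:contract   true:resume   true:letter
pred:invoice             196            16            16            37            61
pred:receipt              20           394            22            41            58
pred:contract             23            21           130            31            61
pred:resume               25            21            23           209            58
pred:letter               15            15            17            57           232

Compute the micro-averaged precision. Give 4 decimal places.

Micro-averaging pools counts across classes: ΣTP=1161, ΣFP=638, ΣFN=638.
Micro-precision = TP/(TP+FP) on pooled counts = 0.6454 (equals overall accuracy in single-label multiclass).

0.6454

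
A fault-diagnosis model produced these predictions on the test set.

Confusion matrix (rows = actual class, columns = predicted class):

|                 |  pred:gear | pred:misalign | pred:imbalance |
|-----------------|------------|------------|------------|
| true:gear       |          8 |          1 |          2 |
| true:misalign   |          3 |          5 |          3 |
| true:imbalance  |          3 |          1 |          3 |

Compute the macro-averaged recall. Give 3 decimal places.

0.537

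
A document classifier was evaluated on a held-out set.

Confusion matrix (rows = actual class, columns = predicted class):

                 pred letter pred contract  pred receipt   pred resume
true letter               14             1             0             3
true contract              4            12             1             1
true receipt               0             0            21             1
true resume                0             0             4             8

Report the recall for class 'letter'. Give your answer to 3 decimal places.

0.778

One-vs-rest for 'letter': TP = diagonal; FP = other classes predicted 'letter'; FN = 'letter' predicted as other.
recall = TP/(TP+FN).
letter: TP=14, FN=1+0+3=4 → 14/18 = 0.7778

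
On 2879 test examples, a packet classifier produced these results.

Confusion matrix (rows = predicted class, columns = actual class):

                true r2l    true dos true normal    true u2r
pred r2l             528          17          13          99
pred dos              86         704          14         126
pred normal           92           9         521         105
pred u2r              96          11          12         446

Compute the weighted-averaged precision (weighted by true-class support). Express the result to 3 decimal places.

0.771

Per-class precision (TP/(TP+FP)):
  r2l: TP=528, FP=17+13+99=129 → 528/657 = 0.8037
  dos: TP=704, FP=86+14+126=226 → 704/930 = 0.7570
  normal: TP=521, FP=92+9+105=206 → 521/727 = 0.7166
  u2r: TP=446, FP=96+11+12=119 → 446/565 = 0.7894
Weighted-precision = Σ (supportᵢ/N)·precisionᵢ with N=2879: (802/2879)·0.8037 + (741/2879)·0.7570 + (560/2879)·0.7166 + (776/2879)·0.7894 = 0.771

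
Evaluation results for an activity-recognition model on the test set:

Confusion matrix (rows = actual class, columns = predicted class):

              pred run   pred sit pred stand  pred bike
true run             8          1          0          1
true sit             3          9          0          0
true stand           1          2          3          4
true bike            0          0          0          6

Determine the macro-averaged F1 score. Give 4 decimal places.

Per-class F1 score (2·TP/(2·TP+FP+FN)):
  run: TP=8, FP=3+1+0=4, FN=1+0+1=2 → 16/22 = 0.72727
  sit: TP=9, FP=1+2+0=3, FN=3+0+0=3 → 18/24 = 0.75000
  stand: TP=3, FP=0+0+0=0, FN=1+2+4=7 → 6/13 = 0.46154
  bike: TP=6, FP=1+0+4=5, FN=0+0+0=0 → 12/17 = 0.70588
Macro-F1 score = mean = (0.72727 + 0.75000 + 0.46154 + 0.70588) / 4 = 0.6612

0.6612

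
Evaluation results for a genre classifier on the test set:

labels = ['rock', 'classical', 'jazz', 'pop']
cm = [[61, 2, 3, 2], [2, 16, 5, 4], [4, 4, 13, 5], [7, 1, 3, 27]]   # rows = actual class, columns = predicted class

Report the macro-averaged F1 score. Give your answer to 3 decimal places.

0.682

Per-class F1 score (2·TP/(2·TP+FP+FN)):
  rock: TP=61, FP=2+4+7=13, FN=2+3+2=7 → 122/142 = 0.8592
  classical: TP=16, FP=2+4+1=7, FN=2+5+4=11 → 32/50 = 0.6400
  jazz: TP=13, FP=3+5+3=11, FN=4+4+5=13 → 26/50 = 0.5200
  pop: TP=27, FP=2+4+5=11, FN=7+1+3=11 → 54/76 = 0.7105
Macro-F1 score = mean = (0.8592 + 0.6400 + 0.5200 + 0.7105) / 4 = 0.682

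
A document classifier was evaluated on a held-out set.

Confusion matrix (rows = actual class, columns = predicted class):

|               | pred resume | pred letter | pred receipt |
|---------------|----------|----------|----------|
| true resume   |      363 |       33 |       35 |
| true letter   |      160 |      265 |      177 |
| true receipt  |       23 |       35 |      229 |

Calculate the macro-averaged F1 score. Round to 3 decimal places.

Per-class F1 score (2·TP/(2·TP+FP+FN)):
  resume: TP=363, FP=160+23=183, FN=33+35=68 → 726/977 = 0.7431
  letter: TP=265, FP=33+35=68, FN=160+177=337 → 530/935 = 0.5668
  receipt: TP=229, FP=35+177=212, FN=23+35=58 → 458/728 = 0.6291
Macro-F1 score = mean = (0.7431 + 0.5668 + 0.6291) / 3 = 0.646

0.646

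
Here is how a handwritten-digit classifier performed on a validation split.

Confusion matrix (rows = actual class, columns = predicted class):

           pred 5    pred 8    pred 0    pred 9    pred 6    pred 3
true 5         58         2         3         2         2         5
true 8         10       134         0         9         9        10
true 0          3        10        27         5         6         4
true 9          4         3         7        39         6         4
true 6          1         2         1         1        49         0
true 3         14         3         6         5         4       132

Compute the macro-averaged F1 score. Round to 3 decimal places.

0.716

Per-class F1 score (2·TP/(2·TP+FP+FN)):
  5: TP=58, FP=10+3+4+1+14=32, FN=2+3+2+2+5=14 → 116/162 = 0.7160
  8: TP=134, FP=2+10+3+2+3=20, FN=10+0+9+9+10=38 → 268/326 = 0.8221
  0: TP=27, FP=3+0+7+1+6=17, FN=3+10+5+6+4=28 → 54/99 = 0.5455
  9: TP=39, FP=2+9+5+1+5=22, FN=4+3+7+6+4=24 → 78/124 = 0.6290
  6: TP=49, FP=2+9+6+6+4=27, FN=1+2+1+1+0=5 → 98/130 = 0.7538
  3: TP=132, FP=5+10+4+4+0=23, FN=14+3+6+5+4=32 → 264/319 = 0.8276
Macro-F1 score = mean = (0.7160 + 0.8221 + 0.5455 + 0.6290 + 0.7538 + 0.8276) / 6 = 0.716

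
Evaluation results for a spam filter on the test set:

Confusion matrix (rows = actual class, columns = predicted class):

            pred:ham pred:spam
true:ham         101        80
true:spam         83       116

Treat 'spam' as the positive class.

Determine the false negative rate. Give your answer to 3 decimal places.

0.417

FNR = FN/(FN+TP) = 83/(83+116) = 0.417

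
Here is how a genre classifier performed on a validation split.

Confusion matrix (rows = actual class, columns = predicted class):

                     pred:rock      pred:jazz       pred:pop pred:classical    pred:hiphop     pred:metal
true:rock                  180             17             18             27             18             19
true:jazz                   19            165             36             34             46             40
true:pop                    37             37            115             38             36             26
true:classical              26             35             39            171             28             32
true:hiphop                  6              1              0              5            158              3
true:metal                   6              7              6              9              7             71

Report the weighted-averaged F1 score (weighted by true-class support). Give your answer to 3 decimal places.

Per-class F1 score (2·TP/(2·TP+FP+FN)):
  rock: TP=180, FP=19+37+26+6+6=94, FN=17+18+27+18+19=99 → 360/553 = 0.6510
  jazz: TP=165, FP=17+37+35+1+7=97, FN=19+36+34+46+40=175 → 330/602 = 0.5482
  pop: TP=115, FP=18+36+39+0+6=99, FN=37+37+38+36+26=174 → 230/503 = 0.4573
  classical: TP=171, FP=27+34+38+5+9=113, FN=26+35+39+28+32=160 → 342/615 = 0.5561
  hiphop: TP=158, FP=18+46+36+28+7=135, FN=6+1+0+5+3=15 → 316/466 = 0.6781
  metal: TP=71, FP=19+40+26+32+3=120, FN=6+7+6+9+7=35 → 142/297 = 0.4781
Weighted-F1 score = Σ (supportᵢ/N)·F1 scoreᵢ with N=1518: (279/1518)·0.6510 + (340/1518)·0.5482 + (289/1518)·0.4573 + (331/1518)·0.5561 + (173/1518)·0.6781 + (106/1518)·0.4781 = 0.561

0.561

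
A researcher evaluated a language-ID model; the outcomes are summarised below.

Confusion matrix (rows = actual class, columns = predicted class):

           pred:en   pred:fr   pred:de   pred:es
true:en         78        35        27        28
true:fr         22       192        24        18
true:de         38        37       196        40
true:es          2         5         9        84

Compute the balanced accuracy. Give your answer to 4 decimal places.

0.6711

Balanced accuracy = mean of per-class recall.
  en: recall = 78/168 = 0.46429
  fr: recall = 192/256 = 0.75000
  de: recall = 196/311 = 0.63023
  es: recall = 84/100 = 0.84000
Mean = (0.46429 + 0.75000 + 0.63023 + 0.84000) / 4 = 0.6711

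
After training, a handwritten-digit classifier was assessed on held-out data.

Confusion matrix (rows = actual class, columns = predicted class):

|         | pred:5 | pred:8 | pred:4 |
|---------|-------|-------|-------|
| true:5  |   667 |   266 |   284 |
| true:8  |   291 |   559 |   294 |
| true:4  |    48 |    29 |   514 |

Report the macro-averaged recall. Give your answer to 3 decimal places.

Per-class recall (TP/(TP+FN)):
  5: TP=667, FN=266+284=550 → 667/1217 = 0.5481
  8: TP=559, FN=291+294=585 → 559/1144 = 0.4886
  4: TP=514, FN=48+29=77 → 514/591 = 0.8697
Macro-recall = mean = (0.5481 + 0.4886 + 0.8697) / 3 = 0.635

0.635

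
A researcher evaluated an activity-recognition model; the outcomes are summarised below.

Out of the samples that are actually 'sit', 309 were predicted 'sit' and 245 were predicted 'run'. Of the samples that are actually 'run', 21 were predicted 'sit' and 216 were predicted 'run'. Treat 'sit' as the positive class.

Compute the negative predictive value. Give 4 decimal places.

NPV = TN/(TN+FN) = 216/(216+245) = 0.4685

0.4685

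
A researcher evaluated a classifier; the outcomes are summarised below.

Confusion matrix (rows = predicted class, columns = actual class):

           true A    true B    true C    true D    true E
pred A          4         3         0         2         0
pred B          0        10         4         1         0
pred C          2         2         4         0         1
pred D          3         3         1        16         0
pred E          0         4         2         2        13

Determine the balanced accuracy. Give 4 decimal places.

Balanced accuracy = mean of per-class recall.
  A: recall = 4/9 = 0.44444
  B: recall = 10/22 = 0.45455
  C: recall = 4/11 = 0.36364
  D: recall = 16/21 = 0.76190
  E: recall = 13/14 = 0.92857
Mean = (0.44444 + 0.45455 + 0.36364 + 0.76190 + 0.92857) / 5 = 0.5906

0.5906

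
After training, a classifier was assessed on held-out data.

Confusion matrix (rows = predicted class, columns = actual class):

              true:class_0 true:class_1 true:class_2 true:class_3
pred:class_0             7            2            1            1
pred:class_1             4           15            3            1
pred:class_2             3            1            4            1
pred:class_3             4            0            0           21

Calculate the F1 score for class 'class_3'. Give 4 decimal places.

0.8571

One-vs-rest for 'class_3': TP = diagonal; FP = other classes predicted 'class_3'; FN = 'class_3' predicted as other.
F1 score = 2·TP/(2·TP+FP+FN).
class_3: TP=21, FP=4+0+0=4, FN=1+1+1=3 → 42/49 = 0.85714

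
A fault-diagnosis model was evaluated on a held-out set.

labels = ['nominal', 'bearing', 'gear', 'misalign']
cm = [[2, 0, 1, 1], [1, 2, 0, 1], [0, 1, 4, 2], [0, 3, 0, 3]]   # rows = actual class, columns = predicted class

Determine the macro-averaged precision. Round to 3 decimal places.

0.557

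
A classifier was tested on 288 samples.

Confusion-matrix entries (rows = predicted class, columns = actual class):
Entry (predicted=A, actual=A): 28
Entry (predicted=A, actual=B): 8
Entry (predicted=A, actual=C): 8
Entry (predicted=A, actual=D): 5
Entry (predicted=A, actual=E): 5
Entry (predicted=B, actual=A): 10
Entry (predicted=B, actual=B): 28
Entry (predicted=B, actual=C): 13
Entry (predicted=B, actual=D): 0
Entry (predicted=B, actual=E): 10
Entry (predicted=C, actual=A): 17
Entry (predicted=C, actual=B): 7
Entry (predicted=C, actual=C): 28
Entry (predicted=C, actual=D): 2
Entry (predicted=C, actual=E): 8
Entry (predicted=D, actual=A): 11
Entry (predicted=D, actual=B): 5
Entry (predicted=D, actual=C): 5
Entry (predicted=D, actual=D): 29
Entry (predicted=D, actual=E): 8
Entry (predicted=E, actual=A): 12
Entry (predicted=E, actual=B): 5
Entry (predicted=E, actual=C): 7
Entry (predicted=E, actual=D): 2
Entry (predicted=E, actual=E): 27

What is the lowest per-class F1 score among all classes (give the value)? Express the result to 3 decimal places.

0.424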